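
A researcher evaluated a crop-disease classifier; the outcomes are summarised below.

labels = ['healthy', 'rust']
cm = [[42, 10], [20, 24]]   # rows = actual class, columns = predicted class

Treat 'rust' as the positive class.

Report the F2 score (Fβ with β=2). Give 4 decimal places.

Fβ = (1+β²)·TP / ((1+β²)·TP + β²·FN + FP), with β²=4
= 5·24 / (5·24 + 4·20 + 10) = 0.5714

0.5714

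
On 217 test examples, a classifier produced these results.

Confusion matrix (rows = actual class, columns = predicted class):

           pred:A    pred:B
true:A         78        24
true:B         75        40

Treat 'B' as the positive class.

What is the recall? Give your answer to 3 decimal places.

Recall = TP/(TP+FN) = 40/(40+75) = 40/115 = 0.348

0.348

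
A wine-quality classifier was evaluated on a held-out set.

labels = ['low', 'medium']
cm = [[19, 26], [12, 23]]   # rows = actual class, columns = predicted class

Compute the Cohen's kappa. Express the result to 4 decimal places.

Observed agreement pₒ = trace/N = 42/80 = 0.52500
Expected agreement pₑ = Σ (rowᵢ·colᵢ)/N² = (45·31 + 35·49)/80² = 0.48594
κ = (pₒ − pₑ)/(1 − pₑ) = (0.52500 − 0.48594)/(1 − 0.48594) = 0.0760

0.0760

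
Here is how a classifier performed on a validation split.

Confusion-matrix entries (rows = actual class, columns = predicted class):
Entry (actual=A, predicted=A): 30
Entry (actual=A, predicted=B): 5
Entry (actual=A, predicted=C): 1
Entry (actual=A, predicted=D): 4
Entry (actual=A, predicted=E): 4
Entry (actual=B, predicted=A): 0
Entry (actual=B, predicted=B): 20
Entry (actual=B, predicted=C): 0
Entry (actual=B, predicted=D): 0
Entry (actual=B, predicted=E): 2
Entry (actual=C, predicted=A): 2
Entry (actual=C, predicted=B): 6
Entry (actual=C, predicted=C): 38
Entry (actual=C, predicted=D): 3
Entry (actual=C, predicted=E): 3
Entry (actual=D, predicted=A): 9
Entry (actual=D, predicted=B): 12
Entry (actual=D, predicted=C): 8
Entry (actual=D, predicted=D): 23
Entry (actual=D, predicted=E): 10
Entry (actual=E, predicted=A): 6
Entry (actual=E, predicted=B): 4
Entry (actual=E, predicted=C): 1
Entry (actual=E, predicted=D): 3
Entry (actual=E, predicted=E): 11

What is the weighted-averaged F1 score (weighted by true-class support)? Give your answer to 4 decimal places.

0.5917

Per-class F1 score (2·TP/(2·TP+FP+FN)):
  A: TP=30, FP=0+2+9+6=17, FN=5+1+4+4=14 → 60/91 = 0.65934
  B: TP=20, FP=5+6+12+4=27, FN=0+0+0+2=2 → 40/69 = 0.57971
  C: TP=38, FP=1+0+8+1=10, FN=2+6+3+3=14 → 76/100 = 0.76000
  D: TP=23, FP=4+0+3+3=10, FN=9+12+8+10=39 → 46/95 = 0.48421
  E: TP=11, FP=4+2+3+10=19, FN=6+4+1+3=14 → 22/55 = 0.40000
Weighted-F1 score = Σ (supportᵢ/N)·F1 scoreᵢ with N=205: (44/205)·0.65934 + (22/205)·0.57971 + (52/205)·0.76000 + (62/205)·0.48421 + (25/205)·0.40000 = 0.5917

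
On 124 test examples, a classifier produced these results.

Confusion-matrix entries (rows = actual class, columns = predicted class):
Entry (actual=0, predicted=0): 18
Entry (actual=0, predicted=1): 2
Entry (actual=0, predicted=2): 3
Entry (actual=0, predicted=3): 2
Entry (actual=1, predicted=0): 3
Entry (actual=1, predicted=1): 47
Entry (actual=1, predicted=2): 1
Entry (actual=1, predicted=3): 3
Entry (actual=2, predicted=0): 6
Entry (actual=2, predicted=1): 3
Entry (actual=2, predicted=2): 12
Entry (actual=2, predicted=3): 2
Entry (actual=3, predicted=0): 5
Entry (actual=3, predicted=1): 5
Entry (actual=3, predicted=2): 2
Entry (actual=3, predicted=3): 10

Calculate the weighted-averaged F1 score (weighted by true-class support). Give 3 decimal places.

0.696

Per-class F1 score (2·TP/(2·TP+FP+FN)):
  0: TP=18, FP=3+6+5=14, FN=2+3+2=7 → 36/57 = 0.6316
  1: TP=47, FP=2+3+5=10, FN=3+1+3=7 → 94/111 = 0.8468
  2: TP=12, FP=3+1+2=6, FN=6+3+2=11 → 24/41 = 0.5854
  3: TP=10, FP=2+3+2=7, FN=5+5+2=12 → 20/39 = 0.5128
Weighted-F1 score = Σ (supportᵢ/N)·F1 scoreᵢ with N=124: (25/124)·0.6316 + (54/124)·0.8468 + (23/124)·0.5854 + (22/124)·0.5128 = 0.696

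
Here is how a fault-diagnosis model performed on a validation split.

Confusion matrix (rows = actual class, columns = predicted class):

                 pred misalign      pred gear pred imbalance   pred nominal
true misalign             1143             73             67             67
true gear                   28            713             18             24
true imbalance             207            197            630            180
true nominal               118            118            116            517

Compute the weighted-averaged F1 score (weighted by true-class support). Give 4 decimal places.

Per-class F1 score (2·TP/(2·TP+FP+FN)):
  misalign: TP=1143, FP=28+207+118=353, FN=73+67+67=207 → 2286/2846 = 0.80323
  gear: TP=713, FP=73+197+118=388, FN=28+18+24=70 → 1426/1884 = 0.75690
  imbalance: TP=630, FP=67+18+116=201, FN=207+197+180=584 → 1260/2045 = 0.61614
  nominal: TP=517, FP=67+24+180=271, FN=118+118+116=352 → 1034/1657 = 0.62402
Weighted-F1 score = Σ (supportᵢ/N)·F1 scoreᵢ with N=4216: (1350/4216)·0.80323 + (783/4216)·0.75690 + (1214/4216)·0.61614 + (869/4216)·0.62402 = 0.7038

0.7038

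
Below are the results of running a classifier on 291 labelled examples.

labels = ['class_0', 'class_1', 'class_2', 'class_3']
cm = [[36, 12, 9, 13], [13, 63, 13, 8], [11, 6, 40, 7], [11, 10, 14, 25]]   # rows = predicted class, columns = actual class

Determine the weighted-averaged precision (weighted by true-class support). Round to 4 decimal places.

Per-class precision (TP/(TP+FP)):
  class_0: TP=36, FP=12+9+13=34 → 36/70 = 0.51429
  class_1: TP=63, FP=13+13+8=34 → 63/97 = 0.64948
  class_2: TP=40, FP=11+6+7=24 → 40/64 = 0.62500
  class_3: TP=25, FP=11+10+14=35 → 25/60 = 0.41667
Weighted-precision = Σ (supportᵢ/N)·precisionᵢ with N=291: (71/291)·0.51429 + (91/291)·0.64948 + (76/291)·0.62500 + (53/291)·0.41667 = 0.5677

0.5677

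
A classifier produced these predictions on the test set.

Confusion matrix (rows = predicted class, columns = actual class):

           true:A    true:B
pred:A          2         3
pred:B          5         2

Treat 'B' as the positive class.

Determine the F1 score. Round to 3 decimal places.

0.333

Precision = TP/(TP+FP) = 2/7 = 0.2857
Recall = TP/(TP+FN) = 2/5 = 0.4000
F1 = 2·TP/(2·TP+FP+FN) = 4/12 = 0.333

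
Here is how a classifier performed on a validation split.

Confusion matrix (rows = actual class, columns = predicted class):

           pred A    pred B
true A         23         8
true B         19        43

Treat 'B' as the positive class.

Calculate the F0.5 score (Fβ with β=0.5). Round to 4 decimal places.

0.8083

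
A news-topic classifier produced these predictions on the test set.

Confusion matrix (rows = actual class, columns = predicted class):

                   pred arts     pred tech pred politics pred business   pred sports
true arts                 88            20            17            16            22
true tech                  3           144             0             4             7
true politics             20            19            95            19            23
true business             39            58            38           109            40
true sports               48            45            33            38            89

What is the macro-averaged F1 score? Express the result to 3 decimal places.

Per-class F1 score (2·TP/(2·TP+FP+FN)):
  arts: TP=88, FP=3+20+39+48=110, FN=20+17+16+22=75 → 176/361 = 0.4875
  tech: TP=144, FP=20+19+58+45=142, FN=3+0+4+7=14 → 288/444 = 0.6486
  politics: TP=95, FP=17+0+38+33=88, FN=20+19+19+23=81 → 190/359 = 0.5292
  business: TP=109, FP=16+4+19+38=77, FN=39+58+38+40=175 → 218/470 = 0.4638
  sports: TP=89, FP=22+7+23+40=92, FN=48+45+33+38=164 → 178/434 = 0.4101
Macro-F1 score = mean = (0.4875 + 0.6486 + 0.5292 + 0.4638 + 0.4101) / 5 = 0.508

0.508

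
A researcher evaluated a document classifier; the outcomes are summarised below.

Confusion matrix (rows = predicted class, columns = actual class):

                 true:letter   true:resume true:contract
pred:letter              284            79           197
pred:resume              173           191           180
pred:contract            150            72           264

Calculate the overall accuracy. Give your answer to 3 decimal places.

0.465

Accuracy = trace / total = (284+191+264=739) / 1590 = 739/1590 = 0.465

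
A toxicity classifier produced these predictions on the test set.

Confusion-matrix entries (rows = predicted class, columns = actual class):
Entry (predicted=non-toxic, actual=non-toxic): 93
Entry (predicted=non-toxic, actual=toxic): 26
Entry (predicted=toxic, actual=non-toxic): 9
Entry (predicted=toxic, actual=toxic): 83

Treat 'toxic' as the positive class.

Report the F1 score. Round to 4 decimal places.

0.8259

Precision = TP/(TP+FP) = 83/92 = 0.9022
Recall = TP/(TP+FN) = 83/109 = 0.7615
F1 = 2·TP/(2·TP+FP+FN) = 166/201 = 0.8259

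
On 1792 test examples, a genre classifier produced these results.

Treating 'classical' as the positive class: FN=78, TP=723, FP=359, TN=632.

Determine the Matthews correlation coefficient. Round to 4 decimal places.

0.5493

MCC = (TP·TN − FP·FN) / √((TP+FP)(TP+FN)(TN+FP)(TN+FN))
Numerator = 723·632 − 359·78 = 428934
Denominator = √(1082·801·991·710) = √609806122020 = 780900.8401
MCC = 428934 / 780900.8401 = 0.5493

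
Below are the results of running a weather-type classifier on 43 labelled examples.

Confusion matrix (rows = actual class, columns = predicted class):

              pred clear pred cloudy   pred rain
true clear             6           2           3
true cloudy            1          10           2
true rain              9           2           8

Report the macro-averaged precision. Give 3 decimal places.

0.568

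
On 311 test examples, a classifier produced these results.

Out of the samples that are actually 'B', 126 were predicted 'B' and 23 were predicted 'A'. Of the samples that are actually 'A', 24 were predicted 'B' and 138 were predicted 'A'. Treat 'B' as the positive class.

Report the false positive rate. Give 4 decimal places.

FPR = FP/(FP+TN) = 24/(24+138) = 0.1481

0.1481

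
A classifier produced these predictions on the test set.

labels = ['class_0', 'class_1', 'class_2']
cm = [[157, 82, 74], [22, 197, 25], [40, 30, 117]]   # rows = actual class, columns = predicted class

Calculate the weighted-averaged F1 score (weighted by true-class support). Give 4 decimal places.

0.6279

Per-class F1 score (2·TP/(2·TP+FP+FN)):
  class_0: TP=157, FP=22+40=62, FN=82+74=156 → 314/532 = 0.59023
  class_1: TP=197, FP=82+30=112, FN=22+25=47 → 394/553 = 0.71248
  class_2: TP=117, FP=74+25=99, FN=40+30=70 → 234/403 = 0.58065
Weighted-F1 score = Σ (supportᵢ/N)·F1 scoreᵢ with N=744: (313/744)·0.59023 + (244/744)·0.71248 + (187/744)·0.58065 = 0.6279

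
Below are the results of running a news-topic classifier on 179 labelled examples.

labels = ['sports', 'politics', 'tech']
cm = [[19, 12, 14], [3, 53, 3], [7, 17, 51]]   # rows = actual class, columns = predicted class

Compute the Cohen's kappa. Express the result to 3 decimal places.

0.518

Observed agreement pₒ = trace/N = 123/179 = 0.6872
Expected agreement pₑ = Σ (rowᵢ·colᵢ)/N² = (45·29 + 59·82 + 75·68)/179² = 0.3509
κ = (pₒ − pₑ)/(1 − pₑ) = (0.6872 − 0.3509)/(1 − 0.3509) = 0.518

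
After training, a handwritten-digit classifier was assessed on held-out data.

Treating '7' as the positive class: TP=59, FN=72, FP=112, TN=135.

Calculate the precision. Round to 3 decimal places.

Precision = TP/(TP+FP) = 59/(59+112) = 59/171 = 0.345

0.345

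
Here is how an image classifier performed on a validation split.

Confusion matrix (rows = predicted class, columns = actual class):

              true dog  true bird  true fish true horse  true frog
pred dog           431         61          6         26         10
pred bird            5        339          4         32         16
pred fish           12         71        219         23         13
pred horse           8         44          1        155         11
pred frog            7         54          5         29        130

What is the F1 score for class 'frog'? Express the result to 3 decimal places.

Treat 'frog' as positive and all other classes as negative.
F1 score = 2·TP/(2·TP+FP+FN).
frog: TP=130, FP=7+54+5+29=95, FN=10+16+13+11=50 → 260/405 = 0.6420

0.642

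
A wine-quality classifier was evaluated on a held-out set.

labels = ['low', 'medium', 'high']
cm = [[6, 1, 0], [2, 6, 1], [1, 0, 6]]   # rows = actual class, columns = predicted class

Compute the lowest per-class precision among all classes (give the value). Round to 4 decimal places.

0.6667

Per-class precision (TP/(TP+FP)):
  low: TP=6, FP=2+1=3 → 6/9 = 0.66667
  medium: TP=6, FP=1+0=1 → 6/7 = 0.85714
  high: TP=6, FP=0+1=1 → 6/7 = 0.85714
Lowest is class 'low' with precision = 0.6667.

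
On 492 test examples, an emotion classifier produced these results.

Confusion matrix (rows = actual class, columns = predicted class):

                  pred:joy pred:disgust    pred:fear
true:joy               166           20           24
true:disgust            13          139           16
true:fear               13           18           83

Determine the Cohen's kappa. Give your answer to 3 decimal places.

Observed agreement pₒ = trace/N = 388/492 = 0.7886
Expected agreement pₑ = Σ (rowᵢ·colᵢ)/N² = (210·192 + 168·177 + 114·123)/492² = 0.3473
κ = (pₒ − pₑ)/(1 − pₑ) = (0.7886 − 0.3473)/(1 − 0.3473) = 0.676

0.676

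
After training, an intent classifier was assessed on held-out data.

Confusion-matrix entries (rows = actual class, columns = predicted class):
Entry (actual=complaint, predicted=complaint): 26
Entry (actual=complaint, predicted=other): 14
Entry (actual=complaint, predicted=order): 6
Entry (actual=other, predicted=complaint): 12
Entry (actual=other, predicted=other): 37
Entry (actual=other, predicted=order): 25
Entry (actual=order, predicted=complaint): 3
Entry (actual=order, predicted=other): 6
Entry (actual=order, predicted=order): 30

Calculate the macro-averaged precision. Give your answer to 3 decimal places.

Per-class precision (TP/(TP+FP)):
  complaint: TP=26, FP=12+3=15 → 26/41 = 0.6341
  other: TP=37, FP=14+6=20 → 37/57 = 0.6491
  order: TP=30, FP=6+25=31 → 30/61 = 0.4918
Macro-precision = mean = (0.6341 + 0.6491 + 0.4918) / 3 = 0.592

0.592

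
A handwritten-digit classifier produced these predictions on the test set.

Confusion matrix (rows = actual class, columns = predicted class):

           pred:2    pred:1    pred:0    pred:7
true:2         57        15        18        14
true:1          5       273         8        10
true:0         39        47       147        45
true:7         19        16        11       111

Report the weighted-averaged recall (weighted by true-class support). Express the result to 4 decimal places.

0.7042

Per-class recall (TP/(TP+FN)):
  2: TP=57, FN=15+18+14=47 → 57/104 = 0.54808
  1: TP=273, FN=5+8+10=23 → 273/296 = 0.92230
  0: TP=147, FN=39+47+45=131 → 147/278 = 0.52878
  7: TP=111, FN=19+16+11=46 → 111/157 = 0.70701
Weighted-recall = Σ (supportᵢ/N)·recallᵢ with N=835: (104/835)·0.54808 + (296/835)·0.92230 + (278/835)·0.52878 + (157/835)·0.70701 = 0.7042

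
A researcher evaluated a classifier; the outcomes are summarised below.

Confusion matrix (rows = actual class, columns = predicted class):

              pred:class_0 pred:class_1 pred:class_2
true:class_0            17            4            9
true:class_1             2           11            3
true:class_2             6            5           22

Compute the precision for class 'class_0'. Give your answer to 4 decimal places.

Take TP from the diagonal, FP from the rest of the 'class_0' prediction marginal, FN from the rest of the 'class_0' actual marginal.
precision = TP/(TP+FP).
class_0: TP=17, FP=2+6=8 → 17/25 = 0.68000

0.6800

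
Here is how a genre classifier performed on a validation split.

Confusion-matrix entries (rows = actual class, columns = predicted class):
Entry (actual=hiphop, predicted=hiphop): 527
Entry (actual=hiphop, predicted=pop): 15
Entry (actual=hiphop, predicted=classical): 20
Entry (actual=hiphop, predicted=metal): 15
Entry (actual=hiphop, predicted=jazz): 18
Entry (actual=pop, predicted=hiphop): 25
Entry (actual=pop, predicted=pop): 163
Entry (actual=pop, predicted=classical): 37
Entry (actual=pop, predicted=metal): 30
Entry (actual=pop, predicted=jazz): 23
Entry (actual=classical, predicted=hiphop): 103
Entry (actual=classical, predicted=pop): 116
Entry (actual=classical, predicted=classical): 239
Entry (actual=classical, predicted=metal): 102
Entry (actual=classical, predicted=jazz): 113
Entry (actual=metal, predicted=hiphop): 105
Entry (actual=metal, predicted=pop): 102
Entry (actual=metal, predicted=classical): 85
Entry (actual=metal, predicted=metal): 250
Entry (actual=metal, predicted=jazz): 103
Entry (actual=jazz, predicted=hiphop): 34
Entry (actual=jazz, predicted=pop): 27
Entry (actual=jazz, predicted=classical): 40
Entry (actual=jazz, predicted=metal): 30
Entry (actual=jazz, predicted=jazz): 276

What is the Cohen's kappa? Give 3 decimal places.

0.448

Observed agreement pₒ = trace/N = 1455/2598 = 0.5600
Expected agreement pₑ = Σ (rowᵢ·colᵢ)/N² = (595·794 + 278·423 + 673·421 + 645·427 + 407·533)/2598² = 0.2023
κ = (pₒ − pₑ)/(1 − pₑ) = (0.5600 − 0.2023)/(1 − 0.2023) = 0.448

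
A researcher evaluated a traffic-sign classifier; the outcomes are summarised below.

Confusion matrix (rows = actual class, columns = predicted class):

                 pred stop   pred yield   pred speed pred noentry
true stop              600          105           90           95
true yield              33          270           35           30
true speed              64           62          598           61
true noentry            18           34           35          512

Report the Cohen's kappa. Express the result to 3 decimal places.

Observed agreement pₒ = trace/N = 1980/2642 = 0.7494
Expected agreement pₑ = Σ (rowᵢ·colᵢ)/N² = (890·715 + 368·471 + 785·758 + 599·698)/2642² = 0.2611
κ = (pₒ − pₑ)/(1 − pₑ) = (0.7494 − 0.2611)/(1 − 0.2611) = 0.661

0.661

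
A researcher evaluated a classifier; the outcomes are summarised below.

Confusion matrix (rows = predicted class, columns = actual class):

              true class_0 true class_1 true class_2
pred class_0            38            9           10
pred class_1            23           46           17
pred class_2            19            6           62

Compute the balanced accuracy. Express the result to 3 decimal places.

Balanced accuracy = mean of per-class recall.
  class_0: recall = 38/80 = 0.4750
  class_1: recall = 46/61 = 0.7541
  class_2: recall = 62/89 = 0.6966
Mean = (0.4750 + 0.7541 + 0.6966) / 3 = 0.642

0.642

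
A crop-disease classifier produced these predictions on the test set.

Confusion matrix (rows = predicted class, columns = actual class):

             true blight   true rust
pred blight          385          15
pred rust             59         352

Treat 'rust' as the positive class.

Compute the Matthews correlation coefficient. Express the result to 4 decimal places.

0.8226

MCC = (TP·TN − FP·FN) / √((TP+FP)(TP+FN)(TN+FP)(TN+FN))
Numerator = 352·385 − 59·15 = 134635
Denominator = √(411·367·444·400) = √26788651200 = 163672.3899
MCC = 134635 / 163672.3899 = 0.8226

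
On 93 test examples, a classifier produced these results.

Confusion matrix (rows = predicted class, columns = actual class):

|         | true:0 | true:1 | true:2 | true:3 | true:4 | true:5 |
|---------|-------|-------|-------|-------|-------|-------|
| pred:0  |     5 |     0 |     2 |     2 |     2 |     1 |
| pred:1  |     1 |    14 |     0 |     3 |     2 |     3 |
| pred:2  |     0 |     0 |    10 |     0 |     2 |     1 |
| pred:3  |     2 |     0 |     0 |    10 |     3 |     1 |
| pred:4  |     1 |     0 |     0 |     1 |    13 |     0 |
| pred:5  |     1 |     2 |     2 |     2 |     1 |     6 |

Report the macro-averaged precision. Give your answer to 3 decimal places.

0.619

Per-class precision (TP/(TP+FP)):
  0: TP=5, FP=0+2+2+2+1=7 → 5/12 = 0.4167
  1: TP=14, FP=1+0+3+2+3=9 → 14/23 = 0.6087
  2: TP=10, FP=0+0+0+2+1=3 → 10/13 = 0.7692
  3: TP=10, FP=2+0+0+3+1=6 → 10/16 = 0.6250
  4: TP=13, FP=1+0+0+1+0=2 → 13/15 = 0.8667
  5: TP=6, FP=1+2+2+2+1=8 → 6/14 = 0.4286
Macro-precision = mean = (0.4167 + 0.6087 + 0.7692 + 0.6250 + 0.8667 + 0.4286) / 6 = 0.619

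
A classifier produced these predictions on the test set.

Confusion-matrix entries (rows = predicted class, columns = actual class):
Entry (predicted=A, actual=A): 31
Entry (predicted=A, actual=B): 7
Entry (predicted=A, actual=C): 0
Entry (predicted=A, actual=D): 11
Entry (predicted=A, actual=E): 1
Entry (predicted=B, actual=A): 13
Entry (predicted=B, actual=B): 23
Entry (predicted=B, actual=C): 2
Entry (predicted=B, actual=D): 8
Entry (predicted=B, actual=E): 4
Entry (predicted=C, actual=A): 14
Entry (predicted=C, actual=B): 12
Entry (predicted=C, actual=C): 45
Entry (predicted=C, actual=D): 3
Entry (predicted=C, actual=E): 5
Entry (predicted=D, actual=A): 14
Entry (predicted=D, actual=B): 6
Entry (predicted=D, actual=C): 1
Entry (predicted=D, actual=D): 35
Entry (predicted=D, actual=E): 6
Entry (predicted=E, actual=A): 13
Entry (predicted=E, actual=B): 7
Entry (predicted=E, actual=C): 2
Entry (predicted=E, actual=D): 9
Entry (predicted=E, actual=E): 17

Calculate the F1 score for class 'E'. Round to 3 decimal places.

One-vs-rest for 'E': TP = diagonal; FP = other classes predicted 'E'; FN = 'E' predicted as other.
F1 score = 2·TP/(2·TP+FP+FN).
E: TP=17, FP=13+7+2+9=31, FN=1+4+5+6=16 → 34/81 = 0.4198

0.420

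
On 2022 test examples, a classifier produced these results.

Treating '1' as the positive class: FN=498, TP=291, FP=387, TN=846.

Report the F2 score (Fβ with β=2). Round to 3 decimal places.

0.379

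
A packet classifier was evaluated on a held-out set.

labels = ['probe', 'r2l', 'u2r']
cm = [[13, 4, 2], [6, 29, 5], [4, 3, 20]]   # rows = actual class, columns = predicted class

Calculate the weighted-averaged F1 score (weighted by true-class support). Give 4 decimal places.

Per-class F1 score (2·TP/(2·TP+FP+FN)):
  probe: TP=13, FP=6+4=10, FN=4+2=6 → 26/42 = 0.61905
  r2l: TP=29, FP=4+3=7, FN=6+5=11 → 58/76 = 0.76316
  u2r: TP=20, FP=2+5=7, FN=4+3=7 → 40/54 = 0.74074
Weighted-F1 score = Σ (supportᵢ/N)·F1 scoreᵢ with N=86: (19/86)·0.61905 + (40/86)·0.76316 + (27/86)·0.74074 = 0.7243

0.7243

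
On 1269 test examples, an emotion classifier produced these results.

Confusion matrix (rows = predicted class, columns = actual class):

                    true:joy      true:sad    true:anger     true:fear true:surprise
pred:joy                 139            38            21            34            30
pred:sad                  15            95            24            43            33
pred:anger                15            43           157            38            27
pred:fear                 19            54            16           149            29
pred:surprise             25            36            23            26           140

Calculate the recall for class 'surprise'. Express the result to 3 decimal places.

0.541

recall = TP/(TP+FN).
surprise: TP=140, FN=30+33+27+29=119 → 140/259 = 0.5405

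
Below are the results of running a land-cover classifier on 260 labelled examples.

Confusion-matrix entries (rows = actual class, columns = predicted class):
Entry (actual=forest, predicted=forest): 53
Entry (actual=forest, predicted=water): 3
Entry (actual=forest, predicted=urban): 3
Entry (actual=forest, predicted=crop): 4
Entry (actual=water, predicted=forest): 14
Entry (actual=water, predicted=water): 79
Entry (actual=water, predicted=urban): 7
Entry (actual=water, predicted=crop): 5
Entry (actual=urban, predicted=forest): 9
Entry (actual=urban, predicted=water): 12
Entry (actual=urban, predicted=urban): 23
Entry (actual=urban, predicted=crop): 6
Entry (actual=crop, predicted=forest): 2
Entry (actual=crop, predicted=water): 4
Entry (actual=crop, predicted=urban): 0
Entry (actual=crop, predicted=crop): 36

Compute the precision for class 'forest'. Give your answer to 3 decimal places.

precision = TP/(TP+FP).
forest: TP=53, FP=14+9+2=25 → 53/78 = 0.6795

0.679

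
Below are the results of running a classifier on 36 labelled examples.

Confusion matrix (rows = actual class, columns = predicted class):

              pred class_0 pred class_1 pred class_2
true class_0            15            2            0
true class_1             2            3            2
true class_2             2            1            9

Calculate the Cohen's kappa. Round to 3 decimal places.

Observed agreement pₒ = trace/N = 27/36 = 0.7500
Expected agreement pₑ = Σ (rowᵢ·colᵢ)/N² = (17·19 + 7·6 + 12·11)/36² = 0.3835
κ = (pₒ − pₑ)/(1 − pₑ) = (0.7500 − 0.3835)/(1 − 0.3835) = 0.594

0.594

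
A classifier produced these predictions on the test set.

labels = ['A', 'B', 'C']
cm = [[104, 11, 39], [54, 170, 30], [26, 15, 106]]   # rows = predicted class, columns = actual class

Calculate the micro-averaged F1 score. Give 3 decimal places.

0.685

Micro-averaging pools counts across classes: ΣTP=380, ΣFP=175, ΣFN=175.
Micro-F1 score = 2·TP/(2·TP+FP+FN) on pooled counts = 0.685 (equals overall accuracy in single-label multiclass).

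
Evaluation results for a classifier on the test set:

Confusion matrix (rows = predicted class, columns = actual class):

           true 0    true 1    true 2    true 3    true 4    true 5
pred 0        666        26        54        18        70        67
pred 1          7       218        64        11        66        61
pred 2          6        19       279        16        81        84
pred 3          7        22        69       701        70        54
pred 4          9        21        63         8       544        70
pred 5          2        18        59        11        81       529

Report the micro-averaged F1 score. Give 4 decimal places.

Micro-averaging pools counts across classes: ΣTP=2937, ΣFP=1214, ΣFN=1214.
Micro-F1 score = 2·TP/(2·TP+FP+FN) on pooled counts = 0.7075 (equals overall accuracy in single-label multiclass).

0.7075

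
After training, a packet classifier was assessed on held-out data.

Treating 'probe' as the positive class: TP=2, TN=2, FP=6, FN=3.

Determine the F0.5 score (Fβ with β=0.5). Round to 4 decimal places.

0.2703

Fβ = (1+β²)·TP / ((1+β²)·TP + β²·FN + FP), with β²=1/4
= 1.25·2 / (1.25·2 + 0.25·3 + 6) = 0.2703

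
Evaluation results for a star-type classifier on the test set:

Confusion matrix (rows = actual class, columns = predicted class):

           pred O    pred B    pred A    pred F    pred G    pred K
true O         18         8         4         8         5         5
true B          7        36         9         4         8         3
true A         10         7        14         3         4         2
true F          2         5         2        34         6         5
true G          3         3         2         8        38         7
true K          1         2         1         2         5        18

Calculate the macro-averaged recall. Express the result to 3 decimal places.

Per-class recall (TP/(TP+FN)):
  O: TP=18, FN=8+4+8+5+5=30 → 18/48 = 0.3750
  B: TP=36, FN=7+9+4+8+3=31 → 36/67 = 0.5373
  A: TP=14, FN=10+7+3+4+2=26 → 14/40 = 0.3500
  F: TP=34, FN=2+5+2+6+5=20 → 34/54 = 0.6296
  G: TP=38, FN=3+3+2+8+7=23 → 38/61 = 0.6230
  K: TP=18, FN=1+2+1+2+5=11 → 18/29 = 0.6207
Macro-recall = mean = (0.3750 + 0.5373 + 0.3500 + 0.6296 + 0.6230 + 0.6207) / 6 = 0.523

0.523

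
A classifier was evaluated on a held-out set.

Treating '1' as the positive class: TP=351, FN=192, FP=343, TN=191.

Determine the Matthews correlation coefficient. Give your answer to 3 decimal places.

0.004

MCC = (TP·TN − FP·FN) / √((TP+FP)(TP+FN)(TN+FP)(TN+FN))
Numerator = 351·191 − 343·192 = 1185
Denominator = √(694·543·534·383) = √77072479524 = 277619.3068
MCC = 1185 / 277619.3068 = 0.004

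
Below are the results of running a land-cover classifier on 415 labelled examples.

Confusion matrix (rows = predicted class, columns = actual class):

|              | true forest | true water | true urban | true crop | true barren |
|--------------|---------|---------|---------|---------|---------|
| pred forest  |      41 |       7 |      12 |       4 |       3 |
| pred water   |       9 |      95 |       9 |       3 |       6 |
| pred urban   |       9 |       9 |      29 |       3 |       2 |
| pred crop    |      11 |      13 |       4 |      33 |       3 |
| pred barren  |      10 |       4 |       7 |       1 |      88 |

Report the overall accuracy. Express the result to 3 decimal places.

0.689

Accuracy = trace / total = (41+95+29+33+88=286) / 415 = 286/415 = 0.689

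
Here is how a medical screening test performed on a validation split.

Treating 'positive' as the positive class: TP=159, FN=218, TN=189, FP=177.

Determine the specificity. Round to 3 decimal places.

0.516

Specificity = TN/(TN+FP) = 189/(189+177) = 0.516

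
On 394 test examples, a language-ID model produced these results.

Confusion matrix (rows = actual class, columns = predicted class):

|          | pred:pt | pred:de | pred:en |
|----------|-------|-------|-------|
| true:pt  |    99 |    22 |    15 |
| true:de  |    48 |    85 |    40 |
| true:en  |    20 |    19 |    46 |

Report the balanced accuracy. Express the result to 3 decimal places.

Balanced accuracy = mean of per-class recall.
  pt: recall = 99/136 = 0.7279
  de: recall = 85/173 = 0.4913
  en: recall = 46/85 = 0.5412
Mean = (0.7279 + 0.4913 + 0.5412) / 3 = 0.587

0.587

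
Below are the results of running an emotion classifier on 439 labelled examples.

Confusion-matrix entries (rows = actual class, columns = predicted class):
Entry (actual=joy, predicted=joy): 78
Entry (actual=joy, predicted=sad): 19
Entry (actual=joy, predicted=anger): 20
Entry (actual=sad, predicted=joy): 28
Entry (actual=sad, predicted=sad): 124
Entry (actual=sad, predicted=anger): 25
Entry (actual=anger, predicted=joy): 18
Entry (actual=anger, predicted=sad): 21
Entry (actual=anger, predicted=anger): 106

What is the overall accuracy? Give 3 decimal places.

0.702

Accuracy = trace / total = (78+124+106=308) / 439 = 308/439 = 0.702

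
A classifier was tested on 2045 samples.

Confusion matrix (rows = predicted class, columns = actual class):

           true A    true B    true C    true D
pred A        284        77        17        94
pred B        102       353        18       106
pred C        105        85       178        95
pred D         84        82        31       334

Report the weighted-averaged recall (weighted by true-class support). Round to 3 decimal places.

0.562

Per-class recall (TP/(TP+FN)):
  A: TP=284, FN=102+105+84=291 → 284/575 = 0.4939
  B: TP=353, FN=77+85+82=244 → 353/597 = 0.5913
  C: TP=178, FN=17+18+31=66 → 178/244 = 0.7295
  D: TP=334, FN=94+106+95=295 → 334/629 = 0.5310
Weighted-recall = Σ (supportᵢ/N)·recallᵢ with N=2045: (575/2045)·0.4939 + (597/2045)·0.5913 + (244/2045)·0.7295 + (629/2045)·0.5310 = 0.562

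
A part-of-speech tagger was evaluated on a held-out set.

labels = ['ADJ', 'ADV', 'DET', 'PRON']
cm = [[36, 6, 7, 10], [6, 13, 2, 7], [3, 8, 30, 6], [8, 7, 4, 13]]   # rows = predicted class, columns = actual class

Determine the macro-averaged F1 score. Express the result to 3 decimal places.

Per-class F1 score (2·TP/(2·TP+FP+FN)):
  ADJ: TP=36, FP=6+7+10=23, FN=6+3+8=17 → 72/112 = 0.6429
  ADV: TP=13, FP=6+2+7=15, FN=6+8+7=21 → 26/62 = 0.4194
  DET: TP=30, FP=3+8+6=17, FN=7+2+4=13 → 60/90 = 0.6667
  PRON: TP=13, FP=8+7+4=19, FN=10+7+6=23 → 26/68 = 0.3824
Macro-F1 score = mean = (0.6429 + 0.4194 + 0.6667 + 0.3824) / 4 = 0.528

0.528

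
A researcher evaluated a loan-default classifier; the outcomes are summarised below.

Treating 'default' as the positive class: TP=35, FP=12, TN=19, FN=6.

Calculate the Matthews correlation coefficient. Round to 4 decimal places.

MCC = (TP·TN − FP·FN) / √((TP+FP)(TP+FN)(TN+FP)(TN+FN))
Numerator = 35·19 − 12·6 = 593
Denominator = √(47·41·31·25) = √1493425 = 1222.0577
MCC = 593 / 1222.0577 = 0.4852

0.4852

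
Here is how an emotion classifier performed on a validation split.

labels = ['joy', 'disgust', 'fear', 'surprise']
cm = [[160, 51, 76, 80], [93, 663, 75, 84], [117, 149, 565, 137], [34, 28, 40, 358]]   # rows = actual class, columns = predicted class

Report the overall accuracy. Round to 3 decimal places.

0.644

Accuracy = trace / total = (160+663+565+358=1746) / 2710 = 1746/2710 = 0.644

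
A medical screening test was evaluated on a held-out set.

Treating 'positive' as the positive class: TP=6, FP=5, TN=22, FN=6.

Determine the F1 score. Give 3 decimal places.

Precision = TP/(TP+FP) = 6/11 = 0.5455
Recall = TP/(TP+FN) = 6/12 = 0.5000
F1 = 2·TP/(2·TP+FP+FN) = 12/23 = 0.522

0.522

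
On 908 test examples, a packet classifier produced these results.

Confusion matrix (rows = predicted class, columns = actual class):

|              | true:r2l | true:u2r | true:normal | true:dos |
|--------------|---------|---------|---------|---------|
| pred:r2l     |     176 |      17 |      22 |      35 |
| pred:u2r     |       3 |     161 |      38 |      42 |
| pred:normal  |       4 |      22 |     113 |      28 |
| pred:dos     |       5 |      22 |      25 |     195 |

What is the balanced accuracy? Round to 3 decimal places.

0.721

Balanced accuracy = mean of per-class recall.
  r2l: recall = 176/188 = 0.9362
  u2r: recall = 161/222 = 0.7252
  normal: recall = 113/198 = 0.5707
  dos: recall = 195/300 = 0.6500
Mean = (0.9362 + 0.7252 + 0.5707 + 0.6500) / 4 = 0.721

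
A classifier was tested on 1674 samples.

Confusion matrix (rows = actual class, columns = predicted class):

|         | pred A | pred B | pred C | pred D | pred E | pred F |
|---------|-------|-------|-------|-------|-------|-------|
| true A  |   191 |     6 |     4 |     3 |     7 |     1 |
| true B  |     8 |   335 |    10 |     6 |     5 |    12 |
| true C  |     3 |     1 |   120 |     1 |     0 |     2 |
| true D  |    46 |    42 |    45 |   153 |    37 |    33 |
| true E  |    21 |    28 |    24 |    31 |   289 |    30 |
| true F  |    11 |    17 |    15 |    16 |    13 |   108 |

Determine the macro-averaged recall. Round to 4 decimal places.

0.7416

Per-class recall (TP/(TP+FN)):
  A: TP=191, FN=6+4+3+7+1=21 → 191/212 = 0.90094
  B: TP=335, FN=8+10+6+5+12=41 → 335/376 = 0.89096
  C: TP=120, FN=3+1+1+0+2=7 → 120/127 = 0.94488
  D: TP=153, FN=46+42+45+37+33=203 → 153/356 = 0.42978
  E: TP=289, FN=21+28+24+31+30=134 → 289/423 = 0.68322
  F: TP=108, FN=11+17+15+16+13=72 → 108/180 = 0.60000
Macro-recall = mean = (0.90094 + 0.89096 + 0.94488 + 0.42978 + 0.68322 + 0.60000) / 6 = 0.7416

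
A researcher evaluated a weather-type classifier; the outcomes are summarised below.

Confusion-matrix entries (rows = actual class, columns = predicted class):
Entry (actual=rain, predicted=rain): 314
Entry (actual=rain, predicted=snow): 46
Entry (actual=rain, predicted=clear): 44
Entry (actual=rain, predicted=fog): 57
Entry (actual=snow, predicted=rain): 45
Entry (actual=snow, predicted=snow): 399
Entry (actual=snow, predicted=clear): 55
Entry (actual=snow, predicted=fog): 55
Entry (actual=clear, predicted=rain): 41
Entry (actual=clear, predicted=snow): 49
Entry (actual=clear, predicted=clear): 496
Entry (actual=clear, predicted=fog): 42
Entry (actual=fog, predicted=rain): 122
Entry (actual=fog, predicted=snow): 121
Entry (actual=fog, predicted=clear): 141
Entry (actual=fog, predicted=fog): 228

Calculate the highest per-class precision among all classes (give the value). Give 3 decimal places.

0.674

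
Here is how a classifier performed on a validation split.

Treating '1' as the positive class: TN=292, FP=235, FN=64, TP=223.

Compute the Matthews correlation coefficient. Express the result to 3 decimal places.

0.319

MCC = (TP·TN − FP·FN) / √((TP+FP)(TP+FN)(TN+FP)(TN+FN))
Numerator = 223·292 − 235·64 = 50076
Denominator = √(458·287·527·356) = √24660846952 = 157037.7246
MCC = 50076 / 157037.7246 = 0.319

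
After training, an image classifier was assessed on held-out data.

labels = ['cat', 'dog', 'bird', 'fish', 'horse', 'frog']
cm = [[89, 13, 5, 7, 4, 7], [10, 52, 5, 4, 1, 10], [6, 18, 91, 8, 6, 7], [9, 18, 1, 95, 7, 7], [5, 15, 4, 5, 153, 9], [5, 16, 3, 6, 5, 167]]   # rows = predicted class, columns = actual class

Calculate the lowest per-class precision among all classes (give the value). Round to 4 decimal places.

Per-class precision (TP/(TP+FP)):
  cat: TP=89, FP=13+5+7+4+7=36 → 89/125 = 0.71200
  dog: TP=52, FP=10+5+4+1+10=30 → 52/82 = 0.63415
  bird: TP=91, FP=6+18+8+6+7=45 → 91/136 = 0.66912
  fish: TP=95, FP=9+18+1+7+7=42 → 95/137 = 0.69343
  horse: TP=153, FP=5+15+4+5+9=38 → 153/191 = 0.80105
  frog: TP=167, FP=5+16+3+6+5=35 → 167/202 = 0.82673
Lowest is class 'dog' with precision = 0.6341.

0.6341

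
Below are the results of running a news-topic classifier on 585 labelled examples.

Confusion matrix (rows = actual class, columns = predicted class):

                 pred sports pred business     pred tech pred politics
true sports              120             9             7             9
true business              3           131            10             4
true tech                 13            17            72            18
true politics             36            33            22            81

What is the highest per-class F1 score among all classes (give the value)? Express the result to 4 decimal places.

Per-class F1 score (2·TP/(2·TP+FP+FN)):
  sports: TP=120, FP=3+13+36=52, FN=9+7+9=25 → 240/317 = 0.75710
  business: TP=131, FP=9+17+33=59, FN=3+10+4=17 → 262/338 = 0.77515
  tech: TP=72, FP=7+10+22=39, FN=13+17+18=48 → 144/231 = 0.62338
  politics: TP=81, FP=9+4+18=31, FN=36+33+22=91 → 162/284 = 0.57042
Highest is class 'business' with F1 score = 0.7751.

0.7751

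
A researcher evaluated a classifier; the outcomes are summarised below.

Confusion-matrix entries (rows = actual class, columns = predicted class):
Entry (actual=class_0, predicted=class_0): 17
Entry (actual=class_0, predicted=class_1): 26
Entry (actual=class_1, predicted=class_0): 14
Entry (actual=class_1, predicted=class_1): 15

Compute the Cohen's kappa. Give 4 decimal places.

-0.0819

Observed agreement pₒ = trace/N = 32/72 = 0.44444
Expected agreement pₑ = Σ (rowᵢ·colᵢ)/N² = (43·31 + 29·41)/72² = 0.48650
κ = (pₒ − pₑ)/(1 − pₑ) = (0.44444 − 0.48650)/(1 − 0.48650) = -0.0819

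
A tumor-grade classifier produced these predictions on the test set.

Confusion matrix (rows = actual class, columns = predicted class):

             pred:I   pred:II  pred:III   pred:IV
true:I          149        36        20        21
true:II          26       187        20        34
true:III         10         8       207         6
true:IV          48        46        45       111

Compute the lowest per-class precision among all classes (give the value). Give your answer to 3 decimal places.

0.639

Per-class precision (TP/(TP+FP)):
  I: TP=149, FP=26+10+48=84 → 149/233 = 0.6395
  II: TP=187, FP=36+8+46=90 → 187/277 = 0.6751
  III: TP=207, FP=20+20+45=85 → 207/292 = 0.7089
  IV: TP=111, FP=21+34+6=61 → 111/172 = 0.6453
Lowest is class 'I' with precision = 0.639.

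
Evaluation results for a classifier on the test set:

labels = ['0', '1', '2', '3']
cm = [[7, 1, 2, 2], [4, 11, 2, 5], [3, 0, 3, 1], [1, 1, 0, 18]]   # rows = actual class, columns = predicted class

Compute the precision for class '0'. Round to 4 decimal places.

Take TP from the diagonal, FP from the rest of the '0' prediction marginal, FN from the rest of the '0' actual marginal.
precision = TP/(TP+FP).
0: TP=7, FP=4+3+1=8 → 7/15 = 0.46667

0.4667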